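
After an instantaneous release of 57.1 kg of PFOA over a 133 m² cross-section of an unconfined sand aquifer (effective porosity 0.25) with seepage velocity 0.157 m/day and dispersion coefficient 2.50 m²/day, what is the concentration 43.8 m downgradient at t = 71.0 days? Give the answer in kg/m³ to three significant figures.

0.00810 kg/m³

For an instantaneous plane source, C(x,t) = M/(n_e·A·√(4πDt)) · exp(−(x−vt)²/(4Dt)), with n_e·A the pore (flow) area.
Plume center vt = 0.157 × 71.0 = 11.147 m, so the well at 43.8 m is 32.653 m downgradient of the peak.
√(4πDt) = 47.23 m, giving peak height M/(n_e·A·√(4πDt)) = 57.1/(0.25 × 133 × 47.23) = 0.03636 kg/m³.
(x−vt)²/(4Dt) = (32.653)²/(4 × 2.50 × 71.0) = 1.502; exp(−1.502) = 0.2227.
C = 0.03636 × 0.2227 = 0.00810 kg/m³.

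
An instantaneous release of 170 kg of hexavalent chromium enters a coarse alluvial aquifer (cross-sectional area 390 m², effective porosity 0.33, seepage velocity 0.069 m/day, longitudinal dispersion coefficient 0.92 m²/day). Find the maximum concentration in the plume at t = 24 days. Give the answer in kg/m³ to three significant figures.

The peak of an instantaneous 1D plume sits at x = vt; there the Gaussian factor is 1 and C_max = M/(n_e·A·√(4πDt)), where n_e·A is the pore area the mass is dissolved in.
√(4πDt) = √(4π × 0.92 × 24) = 16.66 m, so C_max = 170/(0.33 × 390 × 16.66) = 0.0793 kg/m³.

0.0793 kg/m³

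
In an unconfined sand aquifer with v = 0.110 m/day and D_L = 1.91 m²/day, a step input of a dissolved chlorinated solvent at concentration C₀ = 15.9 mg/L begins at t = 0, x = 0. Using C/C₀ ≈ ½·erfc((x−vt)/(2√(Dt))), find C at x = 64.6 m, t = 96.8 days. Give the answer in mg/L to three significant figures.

0.0399 mg/L

For a continuous step input, C/C₀ ≈ ½·erfc((x−vt)/(2√(Dt))).
vt = 0.110 × 96.8 = 10.648 m and 2√(Dt) = 2√(1.91 × 96.8) = 27.19 m.
Argument (x−vt)/(2√(Dt)) = (64.6 − 10.648)/27.19 = 1.984; ½·erfc(1.984) = 0.002510.
C = 15.9 × 0.002510 = 0.0399 mg/L.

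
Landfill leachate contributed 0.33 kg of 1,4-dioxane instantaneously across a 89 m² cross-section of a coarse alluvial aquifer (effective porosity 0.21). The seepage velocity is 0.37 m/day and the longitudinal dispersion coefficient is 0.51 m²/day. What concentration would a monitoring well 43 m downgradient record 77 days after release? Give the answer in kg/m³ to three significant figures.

For an instantaneous plane source, C(x,t) = M/(n_e·A·√(4πDt)) · exp(−(x−vt)²/(4Dt)), with n_e·A the pore (flow) area.
Plume center vt = 0.37 × 77 = 28.49 m, so the well at 43 m is 14.51 m downgradient of the peak.
√(4πDt) = 22.21 m, giving peak height M/(n_e·A·√(4πDt)) = 0.33/(0.21 × 89 × 22.21) = 0.0007950 kg/m³.
(x−vt)²/(4Dt) = (14.51)²/(4 × 0.51 × 77) = 1.340; exp(−1.340) = 0.2618.
C = 0.0007950 × 0.2618 = 0.000208 kg/m³.

0.000208 kg/m³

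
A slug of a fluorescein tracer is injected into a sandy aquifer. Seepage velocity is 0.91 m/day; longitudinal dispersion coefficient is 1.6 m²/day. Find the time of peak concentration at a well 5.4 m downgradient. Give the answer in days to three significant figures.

For the 1D instantaneous-source solution, setting ∂C/∂t = 0 at fixed x gives v²t² + 2Dt − x² = 0, so t = (√(D² + v²x²) − D)/v².
√(D² + v²x²) = √(1.6² + 0.91² × 5.4²) = 5.168; v² = 0.8281.
t = (5.168 − 1.6)/0.8281 = 4.31 days (vs. the pure-advection estimate x/v = 5.93 d).

4.31 days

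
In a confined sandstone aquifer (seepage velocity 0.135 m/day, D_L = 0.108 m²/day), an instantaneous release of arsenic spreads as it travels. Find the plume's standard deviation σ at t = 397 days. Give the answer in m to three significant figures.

Dispersive spreading gives a Gaussian with σ² = 2Dt; advection only shifts the center.
σ = √(2 × 0.108 × 397) = 9.26 m.

9.26 m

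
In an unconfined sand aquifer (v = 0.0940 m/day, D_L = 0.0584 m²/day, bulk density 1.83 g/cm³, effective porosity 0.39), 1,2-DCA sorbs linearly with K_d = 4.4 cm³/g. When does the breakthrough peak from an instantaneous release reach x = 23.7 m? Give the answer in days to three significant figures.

5320 days

Retardation factor R = 1 + ρ_b·K_d/n = 1 + 1.83 × 4.4/0.39 = 21.65.
Sorption retards both mechanisms: v_R = v/R = 0.004342 m/day, D_R = D/R = 0.002697 m²/day.
Peak time from v_R²t² + 2D_R t − x² = 0: t = (√(D_R² + v_R²x²) − D_R)/v_R².
√(D_R² + v_R²x²) = √(0.002697² + 0.004342² × 23.7²) = 0.1029; v_R² = 1.885e-05.
t = (0.1029 − 0.002697)/1.885e-05 = 5320 days.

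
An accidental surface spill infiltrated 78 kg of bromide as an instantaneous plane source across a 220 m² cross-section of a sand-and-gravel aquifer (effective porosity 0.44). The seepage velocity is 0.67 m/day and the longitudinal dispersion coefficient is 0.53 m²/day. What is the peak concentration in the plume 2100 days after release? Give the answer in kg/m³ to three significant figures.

The peak of an instantaneous 1D plume sits at x = vt; there the Gaussian factor is 1 and C_max = M/(n_e·A·√(4πDt)), where n_e·A is the pore area the mass is dissolved in.
√(4πDt) = √(4π × 0.53 × 2100) = 118.3 m, so C_max = 78/(0.44 × 220 × 118.3) = 0.00681 kg/m³.

0.00681 kg/m³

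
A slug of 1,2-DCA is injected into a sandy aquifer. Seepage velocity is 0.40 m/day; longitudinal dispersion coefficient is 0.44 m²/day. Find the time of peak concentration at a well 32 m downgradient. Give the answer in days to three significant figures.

77.3 days

For the 1D instantaneous-source solution, setting ∂C/∂t = 0 at fixed x gives v²t² + 2Dt − x² = 0, so t = (√(D² + v²x²) − D)/v².
√(D² + v²x²) = √(0.44² + 0.40² × 32²) = 12.81; v² = 0.16.
t = (12.81 − 0.44)/0.16 = 77.3 days (vs. the pure-advection estimate x/v = 80.0 d).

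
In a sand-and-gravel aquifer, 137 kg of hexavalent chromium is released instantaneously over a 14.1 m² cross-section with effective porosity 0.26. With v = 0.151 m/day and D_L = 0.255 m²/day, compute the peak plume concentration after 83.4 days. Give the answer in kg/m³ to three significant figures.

The peak of an instantaneous 1D plume sits at x = vt; there the Gaussian factor is 1 and C_max = M/(n_e·A·√(4πDt)), where n_e·A is the pore area the mass is dissolved in.
√(4πDt) = √(4π × 0.255 × 83.4) = 16.35 m, so C_max = 137/(0.26 × 14.1 × 16.35) = 2.29 kg/m³.

2.29 kg/m³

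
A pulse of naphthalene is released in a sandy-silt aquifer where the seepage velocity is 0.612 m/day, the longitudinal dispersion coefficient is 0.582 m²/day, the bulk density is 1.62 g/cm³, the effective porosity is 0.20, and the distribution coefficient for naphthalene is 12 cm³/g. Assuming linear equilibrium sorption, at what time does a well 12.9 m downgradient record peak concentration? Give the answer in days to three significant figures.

Retardation factor R = 1 + ρ_b·K_d/n = 1 + 1.62 × 12/0.20 = 98.20.
Sorption retards both mechanisms: v_R = v/R = 0.006232 m/day, D_R = D/R = 0.005927 m²/day.
Peak time from v_R²t² + 2D_R t − x² = 0: t = (√(D_R² + v_R²x²) − D_R)/v_R².
√(D_R² + v_R²x²) = √(0.005927² + 0.006232² × 12.9²) = 0.08061; v_R² = 3.884e-05.
t = (0.08061 − 0.005927)/3.884e-05 = 1920 days.

1920 days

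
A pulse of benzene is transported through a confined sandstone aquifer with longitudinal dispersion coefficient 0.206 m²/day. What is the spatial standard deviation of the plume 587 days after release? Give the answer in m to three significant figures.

Dispersive spreading gives a Gaussian with σ² = 2Dt; advection only shifts the center.
σ = √(2 × 0.206 × 587) = 15.6 m.

15.6 m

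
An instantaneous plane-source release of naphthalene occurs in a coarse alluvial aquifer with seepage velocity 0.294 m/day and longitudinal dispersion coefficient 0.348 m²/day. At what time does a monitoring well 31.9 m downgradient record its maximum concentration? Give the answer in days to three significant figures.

For the 1D instantaneous-source solution, setting ∂C/∂t = 0 at fixed x gives v²t² + 2Dt − x² = 0, so t = (√(D² + v²x²) − D)/v².
√(D² + v²x²) = √(0.348² + 0.294² × 31.9²) = 9.385; v² = 0.086436.
t = (9.385 − 0.348)/0.086436 = 105 days (vs. the pure-advection estimate x/v = 109 d).

105 days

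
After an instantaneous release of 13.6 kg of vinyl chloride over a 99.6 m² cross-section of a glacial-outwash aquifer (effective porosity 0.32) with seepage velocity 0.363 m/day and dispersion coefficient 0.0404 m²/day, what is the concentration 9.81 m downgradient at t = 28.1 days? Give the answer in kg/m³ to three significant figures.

0.109 kg/m³

For an instantaneous plane source, C(x,t) = M/(n_e·A·√(4πDt)) · exp(−(x−vt)²/(4Dt)), with n_e·A the pore (flow) area.
Plume center vt = 0.363 × 28.1 = 10.2003 m, so the well at 9.81 m is 0.3903 m upgradient of the peak.
√(4πDt) = 3.777 m, giving peak height M/(n_e·A·√(4πDt)) = 13.6/(0.32 × 99.6 × 3.777) = 0.1130 kg/m³.
(x−vt)²/(4Dt) = (-0.3903)²/(4 × 0.0404 × 28.1) = 0.03355; exp(−0.03355) = 0.9670.
C = 0.1130 × 0.9670 = 0.109 kg/m³.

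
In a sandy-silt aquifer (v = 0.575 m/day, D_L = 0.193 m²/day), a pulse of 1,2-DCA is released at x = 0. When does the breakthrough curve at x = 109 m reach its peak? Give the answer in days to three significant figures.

189 days

For the 1D instantaneous-source solution, setting ∂C/∂t = 0 at fixed x gives v²t² + 2Dt − x² = 0, so t = (√(D² + v²x²) − D)/v².
√(D² + v²x²) = √(0.193² + 0.575² × 109²) = 62.68; v² = 0.330625.
t = (62.68 − 0.193)/0.330625 = 189 days (vs. the pure-advection estimate x/v = 190 d).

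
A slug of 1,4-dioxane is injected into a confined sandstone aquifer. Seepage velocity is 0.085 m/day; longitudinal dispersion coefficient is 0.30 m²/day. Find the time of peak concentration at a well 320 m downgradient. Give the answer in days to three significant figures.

3720 days

For the 1D instantaneous-source solution, setting ∂C/∂t = 0 at fixed x gives v²t² + 2Dt − x² = 0, so t = (√(D² + v²x²) − D)/v².
√(D² + v²x²) = √(0.30² + 0.085² × 320²) = 27.20; v² = 0.007225.
t = (27.20 − 0.30)/0.007225 = 3720 days (vs. the pure-advection estimate x/v = 3760 d).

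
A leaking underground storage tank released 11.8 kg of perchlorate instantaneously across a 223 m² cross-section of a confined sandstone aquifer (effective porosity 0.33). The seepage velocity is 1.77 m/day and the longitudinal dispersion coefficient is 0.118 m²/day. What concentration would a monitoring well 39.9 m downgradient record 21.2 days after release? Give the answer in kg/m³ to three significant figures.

For an instantaneous plane source, C(x,t) = M/(n_e·A·√(4πDt)) · exp(−(x−vt)²/(4Dt)), with n_e·A the pore (flow) area.
Plume center vt = 1.77 × 21.2 = 37.524 m, so the well at 39.9 m is 2.376 m downgradient of the peak.
√(4πDt) = 5.607 m, giving peak height M/(n_e·A·√(4πDt)) = 11.8/(0.33 × 223 × 5.607) = 0.02860 kg/m³.
(x−vt)²/(4Dt) = (2.376)²/(4 × 0.118 × 21.2) = 0.5642; exp(−0.5642) = 0.5688.
C = 0.02860 × 0.5688 = 0.0163 kg/m³.

0.0163 kg/m³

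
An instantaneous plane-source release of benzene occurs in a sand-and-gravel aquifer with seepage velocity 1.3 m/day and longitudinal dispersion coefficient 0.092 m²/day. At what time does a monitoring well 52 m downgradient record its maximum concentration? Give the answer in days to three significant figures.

For the 1D instantaneous-source solution, setting ∂C/∂t = 0 at fixed x gives v²t² + 2Dt − x² = 0, so t = (√(D² + v²x²) − D)/v².
√(D² + v²x²) = √(0.092² + 1.3² × 52²) = 67.60; v² = 1.69.
t = (67.60 − 0.092)/1.69 = 39.9 days (vs. the pure-advection estimate x/v = 40.0 d).

39.9 days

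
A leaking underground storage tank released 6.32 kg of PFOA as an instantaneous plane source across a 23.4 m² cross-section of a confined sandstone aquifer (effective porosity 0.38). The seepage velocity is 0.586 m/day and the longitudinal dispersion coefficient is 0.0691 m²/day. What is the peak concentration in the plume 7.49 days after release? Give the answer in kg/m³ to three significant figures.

0.279 kg/m³

The peak of an instantaneous 1D plume sits at x = vt; there the Gaussian factor is 1 and C_max = M/(n_e·A·√(4πDt)), where n_e·A is the pore area the mass is dissolved in.
√(4πDt) = √(4π × 0.0691 × 7.49) = 2.550 m, so C_max = 6.32/(0.38 × 23.4 × 2.550) = 0.279 kg/m³.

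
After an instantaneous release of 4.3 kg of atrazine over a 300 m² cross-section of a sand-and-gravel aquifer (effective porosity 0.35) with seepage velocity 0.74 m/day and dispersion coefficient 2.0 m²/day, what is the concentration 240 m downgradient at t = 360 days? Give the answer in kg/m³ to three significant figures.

For an instantaneous plane source, C(x,t) = M/(n_e·A·√(4πDt)) · exp(−(x−vt)²/(4Dt)), with n_e·A the pore (flow) area.
Plume center vt = 0.74 × 360 = 266.4 m, so the well at 240 m is 26.4 m upgradient of the peak.
√(4πDt) = 95.12 m, giving peak height M/(n_e·A·√(4πDt)) = 4.3/(0.35 × 300 × 95.12) = 0.0004305 kg/m³.
(x−vt)²/(4Dt) = (-26.4)²/(4 × 2.0 × 360) = 0.2420; exp(−0.2420) = 0.7851.
C = 0.0004305 × 0.7851 = 0.000338 kg/m³.

0.000338 kg/m³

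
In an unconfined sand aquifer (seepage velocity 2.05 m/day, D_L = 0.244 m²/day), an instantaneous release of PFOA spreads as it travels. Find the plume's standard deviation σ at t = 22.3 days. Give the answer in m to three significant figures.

3.30 m

Dispersive spreading gives a Gaussian with σ² = 2Dt; advection only shifts the center.
σ = √(2 × 0.244 × 22.3) = 3.30 m.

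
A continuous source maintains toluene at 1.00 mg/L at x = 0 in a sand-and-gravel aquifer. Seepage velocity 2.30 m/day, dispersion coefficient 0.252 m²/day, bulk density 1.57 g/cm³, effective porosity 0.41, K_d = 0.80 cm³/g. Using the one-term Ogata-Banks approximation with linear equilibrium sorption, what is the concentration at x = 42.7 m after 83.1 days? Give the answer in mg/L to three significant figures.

0.912 mg/L

Retardation factor R = 1 + ρ_b·K_d/n = 1 + 1.57 × 0.80/0.41 = 4.063.
Sorption retards both mechanisms: v_R = v/R = 0.5661 m/day, D_R = D/R = 0.06202 m²/day.
v_R·t = 0.5661 × 83.1 = 47.04291 m; 2√(D_R t) = 4.540 m; argument = (42.7 − 47.04291)/4.540 = -0.9566.
C = C₀ × ½·erfc(-0.9566) = 1.00 × 0.9119 = 0.912 mg/L.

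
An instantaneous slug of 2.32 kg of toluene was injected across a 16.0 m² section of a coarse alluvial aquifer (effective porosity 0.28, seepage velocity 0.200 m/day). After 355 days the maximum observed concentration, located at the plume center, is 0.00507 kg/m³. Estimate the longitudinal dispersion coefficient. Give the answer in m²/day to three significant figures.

2.34 m²/day

At the plume center C_max = M/(n_e·A·√(4πDt)), so D = M²/(4πt·(n_e·A·C_max)²).
n_e·A·C_max = 0.28 × 16.0 × 0.00507 = 0.02271 kg/m.
D = 2.32²/(4π × 355 × 0.02271²) = 2.34 m²/day.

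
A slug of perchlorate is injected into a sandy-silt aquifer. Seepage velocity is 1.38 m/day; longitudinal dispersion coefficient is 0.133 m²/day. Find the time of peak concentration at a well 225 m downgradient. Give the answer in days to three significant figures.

For the 1D instantaneous-source solution, setting ∂C/∂t = 0 at fixed x gives v²t² + 2Dt − x² = 0, so t = (√(D² + v²x²) − D)/v².
√(D² + v²x²) = √(0.133² + 1.38² × 225²) = 310.5; v² = 1.9044.
t = (310.5 − 0.133)/1.9044 = 163 days (vs. the pure-advection estimate x/v = 163 d).

163 days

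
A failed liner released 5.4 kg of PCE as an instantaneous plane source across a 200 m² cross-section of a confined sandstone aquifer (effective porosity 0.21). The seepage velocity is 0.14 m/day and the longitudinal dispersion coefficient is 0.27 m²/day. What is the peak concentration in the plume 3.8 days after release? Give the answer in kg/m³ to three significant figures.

0.0358 kg/m³

The peak of an instantaneous 1D plume sits at x = vt; there the Gaussian factor is 1 and C_max = M/(n_e·A·√(4πDt)), where n_e·A is the pore area the mass is dissolved in.
√(4πDt) = √(4π × 0.27 × 3.8) = 3.591 m, so C_max = 5.4/(0.21 × 200 × 3.591) = 0.0358 kg/m³.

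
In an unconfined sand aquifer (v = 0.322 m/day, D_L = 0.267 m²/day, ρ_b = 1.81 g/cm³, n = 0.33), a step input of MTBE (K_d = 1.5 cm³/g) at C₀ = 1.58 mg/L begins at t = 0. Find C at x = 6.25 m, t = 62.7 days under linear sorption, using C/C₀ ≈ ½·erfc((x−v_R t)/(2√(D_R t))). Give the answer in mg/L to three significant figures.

Retardation factor R = 1 + ρ_b·K_d/n = 1 + 1.81 × 1.5/0.33 = 9.227.
Sorption retards both mechanisms: v_R = v/R = 0.03490 m/day, D_R = D/R = 0.02894 m²/day.
v_R·t = 0.03490 × 62.7 = 2.18823 m; 2√(D_R t) = 2.694 m; argument = (6.25 − 2.18823)/2.694 = 1.508.
C = C₀ × ½·erfc(1.508) = 1.58 × 0.01648 = 0.0260 mg/L.

0.0260 mg/L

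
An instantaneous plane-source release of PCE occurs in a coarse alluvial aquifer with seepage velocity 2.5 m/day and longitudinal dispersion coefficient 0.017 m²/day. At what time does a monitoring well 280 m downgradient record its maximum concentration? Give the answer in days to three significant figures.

For the 1D instantaneous-source solution, setting ∂C/∂t = 0 at fixed x gives v²t² + 2Dt − x² = 0, so t = (√(D² + v²x²) − D)/v².
√(D² + v²x²) = √(0.017² + 2.5² × 280²) = 700.0; v² = 6.25.
t = (700.0 − 0.017)/6.25 = 112 days (vs. the pure-advection estimate x/v = 112 d).

112 days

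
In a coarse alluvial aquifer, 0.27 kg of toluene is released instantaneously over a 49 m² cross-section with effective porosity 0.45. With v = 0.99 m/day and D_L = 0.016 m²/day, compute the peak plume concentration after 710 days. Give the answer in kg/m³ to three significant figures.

The peak of an instantaneous 1D plume sits at x = vt; there the Gaussian factor is 1 and C_max = M/(n_e·A·√(4πDt)), where n_e·A is the pore area the mass is dissolved in.
√(4πDt) = √(4π × 0.016 × 710) = 11.95 m, so C_max = 0.27/(0.45 × 49 × 11.95) = 0.00102 kg/m³.

0.00102 kg/m³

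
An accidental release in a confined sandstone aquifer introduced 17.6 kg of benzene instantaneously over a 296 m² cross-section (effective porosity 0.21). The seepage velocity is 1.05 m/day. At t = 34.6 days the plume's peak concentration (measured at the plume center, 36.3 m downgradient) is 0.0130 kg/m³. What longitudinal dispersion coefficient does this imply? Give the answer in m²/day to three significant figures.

At the plume center C_max = M/(n_e·A·√(4πDt)), so D = M²/(4πt·(n_e·A·C_max)²).
n_e·A·C_max = 0.21 × 296 × 0.0130 = 0.8081 kg/m.
D = 17.6²/(4π × 34.6 × 0.8081²) = 1.09 m²/day.

1.09 m²/day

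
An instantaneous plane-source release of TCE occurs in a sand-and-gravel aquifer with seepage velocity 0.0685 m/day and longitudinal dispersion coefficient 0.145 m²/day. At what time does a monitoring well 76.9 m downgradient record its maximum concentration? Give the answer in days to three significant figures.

1090 days

For the 1D instantaneous-source solution, setting ∂C/∂t = 0 at fixed x gives v²t² + 2Dt − x² = 0, so t = (√(D² + v²x²) − D)/v².
√(D² + v²x²) = √(0.145² + 0.0685² × 76.9²) = 5.270; v² = 0.00469225.
t = (5.270 − 0.145)/0.00469225 = 1090 days (vs. the pure-advection estimate x/v = 1120 d).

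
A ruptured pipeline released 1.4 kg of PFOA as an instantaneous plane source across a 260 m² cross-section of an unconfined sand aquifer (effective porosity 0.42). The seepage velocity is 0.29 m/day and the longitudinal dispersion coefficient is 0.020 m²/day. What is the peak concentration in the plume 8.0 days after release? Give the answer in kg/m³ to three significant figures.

0.00904 kg/m³

The peak of an instantaneous 1D plume sits at x = vt; there the Gaussian factor is 1 and C_max = M/(n_e·A·√(4πDt)), where n_e·A is the pore area the mass is dissolved in.
√(4πDt) = √(4π × 0.020 × 8.0) = 1.418 m, so C_max = 1.4/(0.42 × 260 × 1.418) = 0.00904 kg/m³.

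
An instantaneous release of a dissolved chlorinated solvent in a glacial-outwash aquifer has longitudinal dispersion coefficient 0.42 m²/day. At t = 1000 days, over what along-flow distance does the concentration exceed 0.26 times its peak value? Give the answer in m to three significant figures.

The plume is Gaussian with σ = √(2Dt) = √(2 × 0.42 × 1000) = 28.98 m.
C/C_peak = exp(−Δx²/(2σ²)) = 0.26 ⇒ Δx = σ·√(−2 ln 0.26) = 28.98 × 1.641 = 47.56 m.
Width = 2Δx = 95.1 m.

95.1 m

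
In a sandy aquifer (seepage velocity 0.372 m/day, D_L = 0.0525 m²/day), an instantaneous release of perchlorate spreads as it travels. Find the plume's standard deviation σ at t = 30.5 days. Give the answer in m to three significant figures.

Dispersive spreading gives a Gaussian with σ² = 2Dt; advection only shifts the center.
σ = √(2 × 0.0525 × 30.5) = 1.79 m.

1.79 m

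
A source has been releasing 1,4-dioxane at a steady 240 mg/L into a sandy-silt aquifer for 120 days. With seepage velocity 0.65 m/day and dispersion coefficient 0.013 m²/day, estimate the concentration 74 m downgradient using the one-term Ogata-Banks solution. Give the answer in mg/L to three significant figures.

237 mg/L

For a continuous step input, C/C₀ ≈ ½·erfc((x−vt)/(2√(Dt))).
vt = 0.65 × 120 = 78 m and 2√(Dt) = 2√(0.013 × 120) = 2.498 m.
Argument (x−vt)/(2√(Dt)) = (74 − 78)/2.498 = -1.601; ½·erfc(-1.601) = 0.9882.
C = 240 × 0.9882 = 237 mg/L.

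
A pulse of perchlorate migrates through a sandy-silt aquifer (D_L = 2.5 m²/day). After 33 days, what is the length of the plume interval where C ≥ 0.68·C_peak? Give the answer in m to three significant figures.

22.6 m

The plume is Gaussian with σ = √(2Dt) = √(2 × 2.5 × 33) = 12.85 m.
C/C_peak = exp(−Δx²/(2σ²)) = 0.68 ⇒ Δx = σ·√(−2 ln 0.68) = 12.85 × 0.8783 = 11.29 m.
Width = 2Δx = 22.6 m.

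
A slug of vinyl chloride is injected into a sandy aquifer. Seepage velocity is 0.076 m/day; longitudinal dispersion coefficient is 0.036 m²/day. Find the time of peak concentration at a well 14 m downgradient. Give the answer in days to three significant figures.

For the 1D instantaneous-source solution, setting ∂C/∂t = 0 at fixed x gives v²t² + 2Dt − x² = 0, so t = (√(D² + v²x²) − D)/v².
√(D² + v²x²) = √(0.036² + 0.076² × 14²) = 1.065; v² = 0.005776.
t = (1.065 − 0.036)/0.005776 = 178 days (vs. the pure-advection estimate x/v = 184 d).

178 days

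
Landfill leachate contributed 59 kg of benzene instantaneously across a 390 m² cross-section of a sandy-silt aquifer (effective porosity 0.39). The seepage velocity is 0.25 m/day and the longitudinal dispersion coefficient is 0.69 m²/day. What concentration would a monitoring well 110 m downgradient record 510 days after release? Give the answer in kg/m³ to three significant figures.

0.00469 kg/m³

For an instantaneous plane source, C(x,t) = M/(n_e·A·√(4πDt)) · exp(−(x−vt)²/(4Dt)), with n_e·A the pore (flow) area.
Plume center vt = 0.25 × 510 = 127.5 m, so the well at 110 m is 17.5 m upgradient of the peak.
√(4πDt) = 66.50 m, giving peak height M/(n_e·A·√(4πDt)) = 59/(0.39 × 390 × 66.50) = 0.005833 kg/m³.
(x−vt)²/(4Dt) = (-17.5)²/(4 × 0.69 × 510) = 0.2176; exp(−0.2176) = 0.8044.
C = 0.005833 × 0.8044 = 0.00469 kg/m³.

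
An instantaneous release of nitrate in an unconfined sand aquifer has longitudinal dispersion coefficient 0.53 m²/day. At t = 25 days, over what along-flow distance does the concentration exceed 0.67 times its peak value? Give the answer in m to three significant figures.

The plume is Gaussian with σ = √(2Dt) = √(2 × 0.53 × 25) = 5.148 m.
C/C_peak = exp(−Δx²/(2σ²)) = 0.67 ⇒ Δx = σ·√(−2 ln 0.67) = 5.148 × 0.8950 = 4.607 m.
Width = 2Δx = 9.21 m.

9.21 m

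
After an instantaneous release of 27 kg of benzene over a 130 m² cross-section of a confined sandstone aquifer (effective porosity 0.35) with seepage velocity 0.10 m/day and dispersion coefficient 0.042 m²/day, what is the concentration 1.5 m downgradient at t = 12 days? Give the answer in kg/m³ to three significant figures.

0.225 kg/m³

For an instantaneous plane source, C(x,t) = M/(n_e·A·√(4πDt)) · exp(−(x−vt)²/(4Dt)), with n_e·A the pore (flow) area.
Plume center vt = 0.10 × 12 = 1.2 m, so the well at 1.5 m is 0.3 m downgradient of the peak.
√(4πDt) = 2.517 m, giving peak height M/(n_e·A·√(4πDt)) = 27/(0.35 × 130 × 2.517) = 0.2358 kg/m³.
(x−vt)²/(4Dt) = (0.3)²/(4 × 0.042 × 12) = 0.04464; exp(−0.04464) = 0.9563.
C = 0.2358 × 0.9563 = 0.225 kg/m³.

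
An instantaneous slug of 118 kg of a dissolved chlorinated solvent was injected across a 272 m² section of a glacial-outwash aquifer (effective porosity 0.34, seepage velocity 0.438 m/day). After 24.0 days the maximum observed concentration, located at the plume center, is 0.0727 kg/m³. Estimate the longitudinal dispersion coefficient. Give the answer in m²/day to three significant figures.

At the plume center C_max = M/(n_e·A·√(4πDt)), so D = M²/(4πt·(n_e·A·C_max)²).
n_e·A·C_max = 0.34 × 272 × 0.0727 = 6.723 kg/m.
D = 118²/(4π × 24.0 × 6.723²) = 1.02 m²/day.

1.02 m²/day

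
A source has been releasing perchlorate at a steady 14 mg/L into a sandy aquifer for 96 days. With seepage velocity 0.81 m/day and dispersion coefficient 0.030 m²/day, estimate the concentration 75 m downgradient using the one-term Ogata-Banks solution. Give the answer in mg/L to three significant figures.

For a continuous step input, C/C₀ ≈ ½·erfc((x−vt)/(2√(Dt))).
vt = 0.81 × 96 = 77.76 m and 2√(Dt) = 2√(0.030 × 96) = 3.394 m.
Argument (x−vt)/(2√(Dt)) = (75 − 77.76)/3.394 = -0.8132; ½·erfc(-0.8132) = 0.8749.
C = 14 × 0.8749 = 12.2 mg/L.

12.2 mg/L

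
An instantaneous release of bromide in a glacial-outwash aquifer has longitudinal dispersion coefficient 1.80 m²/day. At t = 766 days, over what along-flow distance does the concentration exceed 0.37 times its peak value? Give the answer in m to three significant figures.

The plume is Gaussian with σ = √(2Dt) = √(2 × 1.80 × 766) = 52.51 m.
C/C_peak = exp(−Δx²/(2σ²)) = 0.37 ⇒ Δx = σ·√(−2 ln 0.37) = 52.51 × 1.410 = 74.04 m.
Width = 2Δx = 148 m.

148 m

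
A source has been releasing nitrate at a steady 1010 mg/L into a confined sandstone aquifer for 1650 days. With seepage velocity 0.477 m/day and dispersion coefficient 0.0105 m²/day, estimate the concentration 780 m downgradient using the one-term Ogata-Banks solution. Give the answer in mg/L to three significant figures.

For a continuous step input, C/C₀ ≈ ½·erfc((x−vt)/(2√(Dt))).
vt = 0.477 × 1650 = 787.05 m and 2√(Dt) = 2√(0.0105 × 1650) = 8.325 m.
Argument (x−vt)/(2√(Dt)) = (780 − 787.05)/8.325 = -0.8468; ½·erfc(-0.8468) = 0.8845.
C = 1010 × 0.8845 = 893 mg/L.

893 mg/L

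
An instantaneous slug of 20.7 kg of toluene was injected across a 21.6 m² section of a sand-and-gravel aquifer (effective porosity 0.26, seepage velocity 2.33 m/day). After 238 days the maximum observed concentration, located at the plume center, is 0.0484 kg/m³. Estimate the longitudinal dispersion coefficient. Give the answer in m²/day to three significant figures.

At the plume center C_max = M/(n_e·A·√(4πDt)), so D = M²/(4πt·(n_e·A·C_max)²).
n_e·A·C_max = 0.26 × 21.6 × 0.0484 = 0.2718 kg/m.
D = 20.7²/(4π × 238 × 0.2718²) = 1.94 m²/day.

1.94 m²/day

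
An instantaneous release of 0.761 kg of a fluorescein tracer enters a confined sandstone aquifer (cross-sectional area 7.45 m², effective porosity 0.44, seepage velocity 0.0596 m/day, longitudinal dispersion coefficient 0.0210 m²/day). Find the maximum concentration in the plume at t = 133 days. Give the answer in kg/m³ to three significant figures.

The peak of an instantaneous 1D plume sits at x = vt; there the Gaussian factor is 1 and C_max = M/(n_e·A·√(4πDt)), where n_e·A is the pore area the mass is dissolved in.
√(4πDt) = √(4π × 0.0210 × 133) = 5.924 m, so C_max = 0.761/(0.44 × 7.45 × 5.924) = 0.0392 kg/m³.

0.0392 kg/m³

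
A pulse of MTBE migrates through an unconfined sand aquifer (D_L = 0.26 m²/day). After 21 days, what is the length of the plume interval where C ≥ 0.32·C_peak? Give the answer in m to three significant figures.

The plume is Gaussian with σ = √(2Dt) = √(2 × 0.26 × 21) = 3.305 m.
C/C_peak = exp(−Δx²/(2σ²)) = 0.32 ⇒ Δx = σ·√(−2 ln 0.32) = 3.305 × 1.510 = 4.991 m.
Width = 2Δx = 9.98 m.

9.98 m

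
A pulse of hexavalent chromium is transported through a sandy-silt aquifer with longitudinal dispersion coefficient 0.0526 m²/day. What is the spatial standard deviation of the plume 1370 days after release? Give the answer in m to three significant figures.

12.0 m

Dispersive spreading gives a Gaussian with σ² = 2Dt; advection only shifts the center.
σ = √(2 × 0.0526 × 1370) = 12.0 m.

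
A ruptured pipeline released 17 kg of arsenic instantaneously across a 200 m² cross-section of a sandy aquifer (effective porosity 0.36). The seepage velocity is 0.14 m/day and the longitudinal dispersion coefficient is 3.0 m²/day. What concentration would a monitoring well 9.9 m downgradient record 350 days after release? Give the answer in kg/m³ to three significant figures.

For an instantaneous plane source, C(x,t) = M/(n_e·A·√(4πDt)) · exp(−(x−vt)²/(4Dt)), with n_e·A the pore (flow) area.
Plume center vt = 0.14 × 350 = 49 m, so the well at 9.9 m is 39.1 m upgradient of the peak.
√(4πDt) = 114.9 m, giving peak height M/(n_e·A·√(4πDt)) = 17/(0.36 × 200 × 114.9) = 0.002055 kg/m³.
(x−vt)²/(4Dt) = (-39.1)²/(4 × 3.0 × 350) = 0.3640; exp(−0.3640) = 0.6949.
C = 0.002055 × 0.6949 = 0.00143 kg/m³.

0.00143 kg/m³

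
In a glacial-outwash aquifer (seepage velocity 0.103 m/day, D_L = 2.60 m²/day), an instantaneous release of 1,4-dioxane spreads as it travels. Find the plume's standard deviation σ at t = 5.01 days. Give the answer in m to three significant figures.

Dispersive spreading gives a Gaussian with σ² = 2Dt; advection only shifts the center.
σ = √(2 × 2.60 × 5.01) = 5.10 m.

5.10 m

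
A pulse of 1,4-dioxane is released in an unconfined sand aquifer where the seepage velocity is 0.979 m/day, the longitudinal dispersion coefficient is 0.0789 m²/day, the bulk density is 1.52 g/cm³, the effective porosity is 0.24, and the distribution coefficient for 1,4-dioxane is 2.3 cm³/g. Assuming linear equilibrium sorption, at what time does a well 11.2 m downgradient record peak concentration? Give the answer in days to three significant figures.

Retardation factor R = 1 + ρ_b·K_d/n = 1 + 1.52 × 2.3/0.24 = 15.57.
Sorption retards both mechanisms: v_R = v/R = 0.06288 m/day, D_R = D/R = 0.005067 m²/day.
Peak time from v_R²t² + 2D_R t − x² = 0: t = (√(D_R² + v_R²x²) − D_R)/v_R².
√(D_R² + v_R²x²) = √(0.005067² + 0.06288² × 11.2²) = 0.7043; v_R² = 0.003954.
t = (0.7043 − 0.005067)/0.003954 = 177 days.

177 days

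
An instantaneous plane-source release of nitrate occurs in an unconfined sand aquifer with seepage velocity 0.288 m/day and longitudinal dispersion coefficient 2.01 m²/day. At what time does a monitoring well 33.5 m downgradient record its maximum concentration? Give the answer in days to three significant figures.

For the 1D instantaneous-source solution, setting ∂C/∂t = 0 at fixed x gives v²t² + 2Dt − x² = 0, so t = (√(D² + v²x²) − D)/v².
√(D² + v²x²) = √(2.01² + 0.288² × 33.5²) = 9.855; v² = 0.082944.
t = (9.855 − 2.01)/0.082944 = 94.6 days (vs. the pure-advection estimate x/v = 116 d).

94.6 days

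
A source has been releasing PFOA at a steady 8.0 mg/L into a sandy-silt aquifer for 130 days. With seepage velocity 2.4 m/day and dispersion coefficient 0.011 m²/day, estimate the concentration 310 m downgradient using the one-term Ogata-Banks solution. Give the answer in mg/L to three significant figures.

7.05 mg/L

For a continuous step input, C/C₀ ≈ ½·erfc((x−vt)/(2√(Dt))).
vt = 2.4 × 130 = 312 m and 2√(Dt) = 2√(0.011 × 130) = 2.392 m.
Argument (x−vt)/(2√(Dt)) = (310 − 312)/2.392 = -0.8361; ½·erfc(-0.8361) = 0.8815.
C = 8.0 × 0.8815 = 7.05 mg/L.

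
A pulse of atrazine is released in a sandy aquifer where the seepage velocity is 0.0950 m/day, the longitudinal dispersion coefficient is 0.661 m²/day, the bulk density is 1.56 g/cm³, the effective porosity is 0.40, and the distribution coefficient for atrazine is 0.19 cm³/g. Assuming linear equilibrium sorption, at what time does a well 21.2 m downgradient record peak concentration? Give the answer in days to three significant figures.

Retardation factor R = 1 + ρ_b·K_d/n = 1 + 1.56 × 0.19/0.40 = 1.741.
Sorption retards both mechanisms: v_R = v/R = 0.05457 m/day, D_R = D/R = 0.3797 m²/day.
Peak time from v_R²t² + 2D_R t − x² = 0: t = (√(D_R² + v_R²x²) − D_R)/v_R².
√(D_R² + v_R²x²) = √(0.3797² + 0.05457² × 21.2²) = 1.218; v_R² = 0.002978.
t = (1.218 − 0.3797)/0.002978 = 281 days.

281 days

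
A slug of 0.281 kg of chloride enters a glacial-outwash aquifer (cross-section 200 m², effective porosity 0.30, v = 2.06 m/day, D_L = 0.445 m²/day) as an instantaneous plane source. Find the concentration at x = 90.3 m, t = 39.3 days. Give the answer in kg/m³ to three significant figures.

9.07e-05 kg/m³

For an instantaneous plane source, C(x,t) = M/(n_e·A·√(4πDt)) · exp(−(x−vt)²/(4Dt)), with n_e·A the pore (flow) area.
Plume center vt = 2.06 × 39.3 = 80.958 m, so the well at 90.3 m is 9.342 m downgradient of the peak.
√(4πDt) = 14.82 m, giving peak height M/(n_e·A·√(4πDt)) = 0.281/(0.30 × 200 × 14.82) = 0.0003160 kg/m³.
(x−vt)²/(4Dt) = (9.342)²/(4 × 0.445 × 39.3) = 1.248; exp(−1.248) = 0.2871.
C = 0.0003160 × 0.2871 = 9.07e-05 kg/m³.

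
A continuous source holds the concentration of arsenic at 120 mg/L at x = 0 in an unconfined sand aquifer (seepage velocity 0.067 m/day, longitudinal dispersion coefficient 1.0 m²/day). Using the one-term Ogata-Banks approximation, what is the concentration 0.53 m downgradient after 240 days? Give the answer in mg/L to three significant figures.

91.3 mg/L

For a continuous step input, C/C₀ ≈ ½·erfc((x−vt)/(2√(Dt))).
vt = 0.067 × 240 = 16.08 m and 2√(Dt) = 2√(1.0 × 240) = 30.98 m.
Argument (x−vt)/(2√(Dt)) = (0.53 − 16.08)/30.98 = -0.5019; ½·erfc(-0.5019) = 0.7611.
C = 120 × 0.7611 = 91.3 mg/L.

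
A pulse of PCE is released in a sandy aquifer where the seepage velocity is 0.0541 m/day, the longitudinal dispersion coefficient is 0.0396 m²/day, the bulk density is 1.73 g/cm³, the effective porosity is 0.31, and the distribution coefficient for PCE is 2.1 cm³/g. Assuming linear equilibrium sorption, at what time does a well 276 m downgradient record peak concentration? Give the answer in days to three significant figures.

64700 days

Retardation factor R = 1 + ρ_b·K_d/n = 1 + 1.73 × 2.1/0.31 = 12.72.
Sorption retards both mechanisms: v_R = v/R = 0.004253 m/day, D_R = D/R = 0.003113 m²/day.
Peak time from v_R²t² + 2D_R t − x² = 0: t = (√(D_R² + v_R²x²) − D_R)/v_R².
√(D_R² + v_R²x²) = √(0.003113² + 0.004253² × 276²) = 1.174; v_R² = 1.809e-05.
t = (1.174 − 0.003113)/1.809e-05 = 64700 days.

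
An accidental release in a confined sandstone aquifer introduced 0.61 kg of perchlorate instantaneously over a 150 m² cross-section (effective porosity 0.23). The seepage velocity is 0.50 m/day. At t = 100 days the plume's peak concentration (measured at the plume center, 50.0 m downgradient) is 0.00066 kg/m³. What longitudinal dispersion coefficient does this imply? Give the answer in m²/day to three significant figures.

0.571 m²/day

At the plume center C_max = M/(n_e·A·√(4πDt)), so D = M²/(4πt·(n_e·A·C_max)²).
n_e·A·C_max = 0.23 × 150 × 0.00066 = 0.02277 kg/m.
D = 0.61²/(4π × 100 × 0.02277²) = 0.571 m²/day.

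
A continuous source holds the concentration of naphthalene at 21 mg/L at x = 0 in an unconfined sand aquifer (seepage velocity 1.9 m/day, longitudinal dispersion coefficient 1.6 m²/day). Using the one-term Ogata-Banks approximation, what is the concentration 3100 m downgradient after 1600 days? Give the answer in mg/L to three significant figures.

For a continuous step input, C/C₀ ≈ ½·erfc((x−vt)/(2√(Dt))).
vt = 1.9 × 1600 = 3040 m and 2√(Dt) = 2√(1.6 × 1600) = 101.2 m.
Argument (x−vt)/(2√(Dt)) = (3100 − 3040)/101.2 = 0.5929; ½·erfc(0.5929) = 0.2009.
C = 21 × 0.2009 = 4.22 mg/L.

4.22 mg/L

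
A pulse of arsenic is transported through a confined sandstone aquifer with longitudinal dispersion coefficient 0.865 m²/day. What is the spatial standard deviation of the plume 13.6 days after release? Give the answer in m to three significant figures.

4.85 m

Dispersive spreading gives a Gaussian with σ² = 2Dt; advection only shifts the center.
σ = √(2 × 0.865 × 13.6) = 4.85 m.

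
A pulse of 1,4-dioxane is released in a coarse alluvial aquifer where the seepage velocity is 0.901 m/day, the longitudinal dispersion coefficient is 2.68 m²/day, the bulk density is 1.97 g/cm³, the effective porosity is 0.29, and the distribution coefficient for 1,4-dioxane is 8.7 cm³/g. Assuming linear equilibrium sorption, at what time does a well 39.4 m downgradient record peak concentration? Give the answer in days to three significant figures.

Retardation factor R = 1 + ρ_b·K_d/n = 1 + 1.97 × 8.7/0.29 = 60.10.
Sorption retards both mechanisms: v_R = v/R = 0.01499 m/day, D_R = D/R = 0.04459 m²/day.
Peak time from v_R²t² + 2D_R t − x² = 0: t = (√(D_R² + v_R²x²) − D_R)/v_R².
√(D_R² + v_R²x²) = √(0.04459² + 0.01499² × 39.4²) = 0.5923; v_R² = 0.0002247.
t = (0.5923 − 0.04459)/0.0002247 = 2440 days.

2440 days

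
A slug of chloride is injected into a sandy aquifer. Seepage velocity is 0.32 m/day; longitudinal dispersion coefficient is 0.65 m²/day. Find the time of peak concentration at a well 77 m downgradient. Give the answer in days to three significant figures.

234 days

For the 1D instantaneous-source solution, setting ∂C/∂t = 0 at fixed x gives v²t² + 2Dt − x² = 0, so t = (√(D² + v²x²) − D)/v².
√(D² + v²x²) = √(0.65² + 0.32² × 77²) = 24.65; v² = 0.1024.
t = (24.65 − 0.65)/0.1024 = 234 days (vs. the pure-advection estimate x/v = 241 d).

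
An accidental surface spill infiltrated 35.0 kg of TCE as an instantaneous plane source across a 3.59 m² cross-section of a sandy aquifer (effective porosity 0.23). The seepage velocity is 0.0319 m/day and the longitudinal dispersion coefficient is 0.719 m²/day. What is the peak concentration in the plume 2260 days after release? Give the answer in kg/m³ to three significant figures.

The peak of an instantaneous 1D plume sits at x = vt; there the Gaussian factor is 1 and C_max = M/(n_e·A·√(4πDt)), where n_e·A is the pore area the mass is dissolved in.
√(4πDt) = √(4π × 0.719 × 2260) = 142.9 m, so C_max = 35.0/(0.23 × 3.59 × 142.9) = 0.297 kg/m³.

0.297 kg/m³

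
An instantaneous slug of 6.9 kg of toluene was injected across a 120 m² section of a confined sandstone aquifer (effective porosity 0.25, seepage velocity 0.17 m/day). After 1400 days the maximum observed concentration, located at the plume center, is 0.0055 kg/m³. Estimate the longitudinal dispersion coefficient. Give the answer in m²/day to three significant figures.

At the plume center C_max = M/(n_e·A·√(4πDt)), so D = M²/(4πt·(n_e·A·C_max)²).
n_e·A·C_max = 0.25 × 120 × 0.0055 = 0.1650 kg/m.
D = 6.9²/(4π × 1400 × 0.1650²) = 0.0994 m²/day.

0.0994 m²/day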